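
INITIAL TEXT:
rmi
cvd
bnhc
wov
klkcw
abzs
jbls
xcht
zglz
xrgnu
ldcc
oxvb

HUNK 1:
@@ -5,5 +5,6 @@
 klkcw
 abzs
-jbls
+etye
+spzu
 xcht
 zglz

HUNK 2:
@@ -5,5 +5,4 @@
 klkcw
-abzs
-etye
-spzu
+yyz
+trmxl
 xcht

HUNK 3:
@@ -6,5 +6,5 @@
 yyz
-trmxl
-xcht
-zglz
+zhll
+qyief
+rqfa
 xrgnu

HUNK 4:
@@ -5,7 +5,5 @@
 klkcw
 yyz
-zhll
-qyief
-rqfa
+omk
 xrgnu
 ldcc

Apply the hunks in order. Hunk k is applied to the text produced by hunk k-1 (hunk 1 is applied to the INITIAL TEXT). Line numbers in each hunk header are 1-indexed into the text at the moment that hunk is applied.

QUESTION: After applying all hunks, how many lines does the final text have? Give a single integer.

Answer: 10

Derivation:
Hunk 1: at line 5 remove [jbls] add [etye,spzu] -> 13 lines: rmi cvd bnhc wov klkcw abzs etye spzu xcht zglz xrgnu ldcc oxvb
Hunk 2: at line 5 remove [abzs,etye,spzu] add [yyz,trmxl] -> 12 lines: rmi cvd bnhc wov klkcw yyz trmxl xcht zglz xrgnu ldcc oxvb
Hunk 3: at line 6 remove [trmxl,xcht,zglz] add [zhll,qyief,rqfa] -> 12 lines: rmi cvd bnhc wov klkcw yyz zhll qyief rqfa xrgnu ldcc oxvb
Hunk 4: at line 5 remove [zhll,qyief,rqfa] add [omk] -> 10 lines: rmi cvd bnhc wov klkcw yyz omk xrgnu ldcc oxvb
Final line count: 10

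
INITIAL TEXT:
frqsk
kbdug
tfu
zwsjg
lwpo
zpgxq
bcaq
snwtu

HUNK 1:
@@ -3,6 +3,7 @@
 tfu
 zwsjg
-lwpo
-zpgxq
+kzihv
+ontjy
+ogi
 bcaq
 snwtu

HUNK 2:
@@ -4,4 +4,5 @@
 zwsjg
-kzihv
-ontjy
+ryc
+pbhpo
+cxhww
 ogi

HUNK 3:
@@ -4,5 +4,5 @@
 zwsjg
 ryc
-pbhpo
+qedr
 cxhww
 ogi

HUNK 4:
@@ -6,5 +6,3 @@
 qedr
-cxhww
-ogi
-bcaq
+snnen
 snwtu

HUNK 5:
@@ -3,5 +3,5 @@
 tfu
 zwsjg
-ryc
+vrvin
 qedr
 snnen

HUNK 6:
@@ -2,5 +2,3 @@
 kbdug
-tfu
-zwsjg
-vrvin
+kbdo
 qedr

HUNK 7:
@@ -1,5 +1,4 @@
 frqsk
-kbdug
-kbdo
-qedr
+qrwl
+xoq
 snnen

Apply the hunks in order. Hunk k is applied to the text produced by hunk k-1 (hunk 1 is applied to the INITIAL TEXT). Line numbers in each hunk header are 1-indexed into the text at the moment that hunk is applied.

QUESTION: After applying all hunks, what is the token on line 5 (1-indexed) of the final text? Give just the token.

Answer: snwtu

Derivation:
Hunk 1: at line 3 remove [lwpo,zpgxq] add [kzihv,ontjy,ogi] -> 9 lines: frqsk kbdug tfu zwsjg kzihv ontjy ogi bcaq snwtu
Hunk 2: at line 4 remove [kzihv,ontjy] add [ryc,pbhpo,cxhww] -> 10 lines: frqsk kbdug tfu zwsjg ryc pbhpo cxhww ogi bcaq snwtu
Hunk 3: at line 4 remove [pbhpo] add [qedr] -> 10 lines: frqsk kbdug tfu zwsjg ryc qedr cxhww ogi bcaq snwtu
Hunk 4: at line 6 remove [cxhww,ogi,bcaq] add [snnen] -> 8 lines: frqsk kbdug tfu zwsjg ryc qedr snnen snwtu
Hunk 5: at line 3 remove [ryc] add [vrvin] -> 8 lines: frqsk kbdug tfu zwsjg vrvin qedr snnen snwtu
Hunk 6: at line 2 remove [tfu,zwsjg,vrvin] add [kbdo] -> 6 lines: frqsk kbdug kbdo qedr snnen snwtu
Hunk 7: at line 1 remove [kbdug,kbdo,qedr] add [qrwl,xoq] -> 5 lines: frqsk qrwl xoq snnen snwtu
Final line 5: snwtu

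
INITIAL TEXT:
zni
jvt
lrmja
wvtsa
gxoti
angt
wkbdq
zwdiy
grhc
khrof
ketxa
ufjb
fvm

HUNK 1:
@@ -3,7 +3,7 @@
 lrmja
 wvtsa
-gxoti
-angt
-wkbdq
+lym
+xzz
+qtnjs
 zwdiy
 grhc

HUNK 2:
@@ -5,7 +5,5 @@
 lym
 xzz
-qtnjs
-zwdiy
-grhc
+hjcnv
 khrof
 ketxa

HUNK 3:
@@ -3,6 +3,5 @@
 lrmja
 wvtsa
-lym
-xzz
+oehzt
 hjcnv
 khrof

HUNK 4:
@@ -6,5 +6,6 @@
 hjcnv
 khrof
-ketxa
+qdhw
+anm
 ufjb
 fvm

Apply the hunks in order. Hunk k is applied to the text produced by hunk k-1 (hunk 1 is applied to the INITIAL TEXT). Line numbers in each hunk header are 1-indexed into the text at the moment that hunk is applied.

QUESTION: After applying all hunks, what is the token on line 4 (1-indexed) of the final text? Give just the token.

Hunk 1: at line 3 remove [gxoti,angt,wkbdq] add [lym,xzz,qtnjs] -> 13 lines: zni jvt lrmja wvtsa lym xzz qtnjs zwdiy grhc khrof ketxa ufjb fvm
Hunk 2: at line 5 remove [qtnjs,zwdiy,grhc] add [hjcnv] -> 11 lines: zni jvt lrmja wvtsa lym xzz hjcnv khrof ketxa ufjb fvm
Hunk 3: at line 3 remove [lym,xzz] add [oehzt] -> 10 lines: zni jvt lrmja wvtsa oehzt hjcnv khrof ketxa ufjb fvm
Hunk 4: at line 6 remove [ketxa] add [qdhw,anm] -> 11 lines: zni jvt lrmja wvtsa oehzt hjcnv khrof qdhw anm ufjb fvm
Final line 4: wvtsa

Answer: wvtsa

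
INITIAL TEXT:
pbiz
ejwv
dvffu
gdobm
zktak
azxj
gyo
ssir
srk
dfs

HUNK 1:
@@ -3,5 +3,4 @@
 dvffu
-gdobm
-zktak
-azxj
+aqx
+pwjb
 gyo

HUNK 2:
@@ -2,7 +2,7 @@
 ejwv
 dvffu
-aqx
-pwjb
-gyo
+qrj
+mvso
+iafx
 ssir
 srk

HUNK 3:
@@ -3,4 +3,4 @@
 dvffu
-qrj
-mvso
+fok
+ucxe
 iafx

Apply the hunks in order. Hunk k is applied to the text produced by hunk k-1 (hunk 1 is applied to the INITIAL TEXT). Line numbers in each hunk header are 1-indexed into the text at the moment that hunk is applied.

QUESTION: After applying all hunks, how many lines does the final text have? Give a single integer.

Answer: 9

Derivation:
Hunk 1: at line 3 remove [gdobm,zktak,azxj] add [aqx,pwjb] -> 9 lines: pbiz ejwv dvffu aqx pwjb gyo ssir srk dfs
Hunk 2: at line 2 remove [aqx,pwjb,gyo] add [qrj,mvso,iafx] -> 9 lines: pbiz ejwv dvffu qrj mvso iafx ssir srk dfs
Hunk 3: at line 3 remove [qrj,mvso] add [fok,ucxe] -> 9 lines: pbiz ejwv dvffu fok ucxe iafx ssir srk dfs
Final line count: 9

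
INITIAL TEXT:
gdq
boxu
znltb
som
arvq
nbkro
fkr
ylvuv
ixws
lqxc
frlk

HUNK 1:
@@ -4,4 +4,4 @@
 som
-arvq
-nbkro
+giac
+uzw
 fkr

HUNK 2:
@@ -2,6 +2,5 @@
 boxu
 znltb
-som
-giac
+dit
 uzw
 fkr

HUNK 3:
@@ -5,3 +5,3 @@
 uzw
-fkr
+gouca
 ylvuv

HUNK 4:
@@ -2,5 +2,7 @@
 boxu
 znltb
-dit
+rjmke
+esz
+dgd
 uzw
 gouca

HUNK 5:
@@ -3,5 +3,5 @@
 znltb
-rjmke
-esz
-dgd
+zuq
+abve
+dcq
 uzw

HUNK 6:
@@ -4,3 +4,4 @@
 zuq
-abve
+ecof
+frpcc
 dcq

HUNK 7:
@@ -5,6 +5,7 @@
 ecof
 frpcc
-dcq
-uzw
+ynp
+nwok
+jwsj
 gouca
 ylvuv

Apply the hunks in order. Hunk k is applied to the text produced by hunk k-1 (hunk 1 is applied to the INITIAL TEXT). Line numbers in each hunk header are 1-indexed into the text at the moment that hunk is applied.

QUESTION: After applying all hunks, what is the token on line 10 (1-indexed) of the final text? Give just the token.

Hunk 1: at line 4 remove [arvq,nbkro] add [giac,uzw] -> 11 lines: gdq boxu znltb som giac uzw fkr ylvuv ixws lqxc frlk
Hunk 2: at line 2 remove [som,giac] add [dit] -> 10 lines: gdq boxu znltb dit uzw fkr ylvuv ixws lqxc frlk
Hunk 3: at line 5 remove [fkr] add [gouca] -> 10 lines: gdq boxu znltb dit uzw gouca ylvuv ixws lqxc frlk
Hunk 4: at line 2 remove [dit] add [rjmke,esz,dgd] -> 12 lines: gdq boxu znltb rjmke esz dgd uzw gouca ylvuv ixws lqxc frlk
Hunk 5: at line 3 remove [rjmke,esz,dgd] add [zuq,abve,dcq] -> 12 lines: gdq boxu znltb zuq abve dcq uzw gouca ylvuv ixws lqxc frlk
Hunk 6: at line 4 remove [abve] add [ecof,frpcc] -> 13 lines: gdq boxu znltb zuq ecof frpcc dcq uzw gouca ylvuv ixws lqxc frlk
Hunk 7: at line 5 remove [dcq,uzw] add [ynp,nwok,jwsj] -> 14 lines: gdq boxu znltb zuq ecof frpcc ynp nwok jwsj gouca ylvuv ixws lqxc frlk
Final line 10: gouca

Answer: gouca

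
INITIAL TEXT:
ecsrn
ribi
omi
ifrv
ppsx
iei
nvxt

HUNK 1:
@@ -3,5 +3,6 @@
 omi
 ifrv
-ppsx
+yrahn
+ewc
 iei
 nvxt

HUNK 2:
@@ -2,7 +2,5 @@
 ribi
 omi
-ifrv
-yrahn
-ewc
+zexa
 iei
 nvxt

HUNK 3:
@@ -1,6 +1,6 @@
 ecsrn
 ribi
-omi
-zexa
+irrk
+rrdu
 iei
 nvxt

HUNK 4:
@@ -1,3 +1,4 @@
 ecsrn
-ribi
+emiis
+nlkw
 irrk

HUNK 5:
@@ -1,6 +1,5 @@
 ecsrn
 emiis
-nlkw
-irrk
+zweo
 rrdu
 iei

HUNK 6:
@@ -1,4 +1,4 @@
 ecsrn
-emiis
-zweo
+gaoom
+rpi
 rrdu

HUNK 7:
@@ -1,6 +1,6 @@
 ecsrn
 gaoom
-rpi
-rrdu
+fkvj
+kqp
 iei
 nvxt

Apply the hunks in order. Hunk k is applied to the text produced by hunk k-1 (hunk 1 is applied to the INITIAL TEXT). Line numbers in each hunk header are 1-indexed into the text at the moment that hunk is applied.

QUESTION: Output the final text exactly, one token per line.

Answer: ecsrn
gaoom
fkvj
kqp
iei
nvxt

Derivation:
Hunk 1: at line 3 remove [ppsx] add [yrahn,ewc] -> 8 lines: ecsrn ribi omi ifrv yrahn ewc iei nvxt
Hunk 2: at line 2 remove [ifrv,yrahn,ewc] add [zexa] -> 6 lines: ecsrn ribi omi zexa iei nvxt
Hunk 3: at line 1 remove [omi,zexa] add [irrk,rrdu] -> 6 lines: ecsrn ribi irrk rrdu iei nvxt
Hunk 4: at line 1 remove [ribi] add [emiis,nlkw] -> 7 lines: ecsrn emiis nlkw irrk rrdu iei nvxt
Hunk 5: at line 1 remove [nlkw,irrk] add [zweo] -> 6 lines: ecsrn emiis zweo rrdu iei nvxt
Hunk 6: at line 1 remove [emiis,zweo] add [gaoom,rpi] -> 6 lines: ecsrn gaoom rpi rrdu iei nvxt
Hunk 7: at line 1 remove [rpi,rrdu] add [fkvj,kqp] -> 6 lines: ecsrn gaoom fkvj kqp iei nvxt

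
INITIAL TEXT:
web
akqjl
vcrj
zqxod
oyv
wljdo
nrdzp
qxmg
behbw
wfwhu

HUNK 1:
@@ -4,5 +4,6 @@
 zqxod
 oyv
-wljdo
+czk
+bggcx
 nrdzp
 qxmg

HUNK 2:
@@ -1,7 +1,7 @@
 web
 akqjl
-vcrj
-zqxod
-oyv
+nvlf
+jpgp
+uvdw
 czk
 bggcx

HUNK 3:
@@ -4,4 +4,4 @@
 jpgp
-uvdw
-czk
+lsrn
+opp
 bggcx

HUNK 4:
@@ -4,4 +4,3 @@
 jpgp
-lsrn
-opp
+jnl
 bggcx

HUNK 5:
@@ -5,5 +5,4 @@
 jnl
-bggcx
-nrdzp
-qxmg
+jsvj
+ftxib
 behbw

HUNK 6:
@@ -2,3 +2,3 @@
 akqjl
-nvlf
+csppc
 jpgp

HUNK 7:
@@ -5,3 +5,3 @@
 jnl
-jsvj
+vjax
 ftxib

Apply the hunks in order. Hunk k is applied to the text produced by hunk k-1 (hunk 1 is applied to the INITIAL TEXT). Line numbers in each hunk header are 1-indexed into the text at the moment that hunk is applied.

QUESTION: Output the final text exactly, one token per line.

Answer: web
akqjl
csppc
jpgp
jnl
vjax
ftxib
behbw
wfwhu

Derivation:
Hunk 1: at line 4 remove [wljdo] add [czk,bggcx] -> 11 lines: web akqjl vcrj zqxod oyv czk bggcx nrdzp qxmg behbw wfwhu
Hunk 2: at line 1 remove [vcrj,zqxod,oyv] add [nvlf,jpgp,uvdw] -> 11 lines: web akqjl nvlf jpgp uvdw czk bggcx nrdzp qxmg behbw wfwhu
Hunk 3: at line 4 remove [uvdw,czk] add [lsrn,opp] -> 11 lines: web akqjl nvlf jpgp lsrn opp bggcx nrdzp qxmg behbw wfwhu
Hunk 4: at line 4 remove [lsrn,opp] add [jnl] -> 10 lines: web akqjl nvlf jpgp jnl bggcx nrdzp qxmg behbw wfwhu
Hunk 5: at line 5 remove [bggcx,nrdzp,qxmg] add [jsvj,ftxib] -> 9 lines: web akqjl nvlf jpgp jnl jsvj ftxib behbw wfwhu
Hunk 6: at line 2 remove [nvlf] add [csppc] -> 9 lines: web akqjl csppc jpgp jnl jsvj ftxib behbw wfwhu
Hunk 7: at line 5 remove [jsvj] add [vjax] -> 9 lines: web akqjl csppc jpgp jnl vjax ftxib behbw wfwhu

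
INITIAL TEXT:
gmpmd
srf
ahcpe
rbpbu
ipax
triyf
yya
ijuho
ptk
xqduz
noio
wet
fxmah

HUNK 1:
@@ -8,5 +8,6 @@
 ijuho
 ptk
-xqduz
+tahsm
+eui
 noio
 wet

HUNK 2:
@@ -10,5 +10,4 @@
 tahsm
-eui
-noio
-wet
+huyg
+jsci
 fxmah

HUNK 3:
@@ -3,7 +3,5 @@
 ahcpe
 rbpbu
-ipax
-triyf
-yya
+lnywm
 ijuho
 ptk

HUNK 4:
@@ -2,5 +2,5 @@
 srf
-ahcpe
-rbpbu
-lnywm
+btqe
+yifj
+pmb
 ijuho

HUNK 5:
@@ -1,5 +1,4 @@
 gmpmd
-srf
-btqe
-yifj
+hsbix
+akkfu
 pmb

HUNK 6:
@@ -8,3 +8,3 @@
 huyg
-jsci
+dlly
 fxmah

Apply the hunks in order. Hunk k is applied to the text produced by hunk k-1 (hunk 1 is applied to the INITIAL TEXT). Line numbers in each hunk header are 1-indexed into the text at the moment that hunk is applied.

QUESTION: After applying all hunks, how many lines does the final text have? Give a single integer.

Hunk 1: at line 8 remove [xqduz] add [tahsm,eui] -> 14 lines: gmpmd srf ahcpe rbpbu ipax triyf yya ijuho ptk tahsm eui noio wet fxmah
Hunk 2: at line 10 remove [eui,noio,wet] add [huyg,jsci] -> 13 lines: gmpmd srf ahcpe rbpbu ipax triyf yya ijuho ptk tahsm huyg jsci fxmah
Hunk 3: at line 3 remove [ipax,triyf,yya] add [lnywm] -> 11 lines: gmpmd srf ahcpe rbpbu lnywm ijuho ptk tahsm huyg jsci fxmah
Hunk 4: at line 2 remove [ahcpe,rbpbu,lnywm] add [btqe,yifj,pmb] -> 11 lines: gmpmd srf btqe yifj pmb ijuho ptk tahsm huyg jsci fxmah
Hunk 5: at line 1 remove [srf,btqe,yifj] add [hsbix,akkfu] -> 10 lines: gmpmd hsbix akkfu pmb ijuho ptk tahsm huyg jsci fxmah
Hunk 6: at line 8 remove [jsci] add [dlly] -> 10 lines: gmpmd hsbix akkfu pmb ijuho ptk tahsm huyg dlly fxmah
Final line count: 10

Answer: 10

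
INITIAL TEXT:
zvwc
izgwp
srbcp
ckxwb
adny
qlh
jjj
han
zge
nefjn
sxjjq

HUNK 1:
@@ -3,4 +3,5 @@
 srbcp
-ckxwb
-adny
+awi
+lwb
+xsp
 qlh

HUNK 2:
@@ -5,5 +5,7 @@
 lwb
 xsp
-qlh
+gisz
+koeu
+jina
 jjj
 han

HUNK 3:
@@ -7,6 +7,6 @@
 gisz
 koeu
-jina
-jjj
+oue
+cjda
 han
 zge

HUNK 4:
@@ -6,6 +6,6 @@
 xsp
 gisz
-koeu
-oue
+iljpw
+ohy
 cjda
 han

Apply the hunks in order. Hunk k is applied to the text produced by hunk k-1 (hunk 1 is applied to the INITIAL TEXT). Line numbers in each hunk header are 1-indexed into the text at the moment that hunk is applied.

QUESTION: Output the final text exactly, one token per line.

Answer: zvwc
izgwp
srbcp
awi
lwb
xsp
gisz
iljpw
ohy
cjda
han
zge
nefjn
sxjjq

Derivation:
Hunk 1: at line 3 remove [ckxwb,adny] add [awi,lwb,xsp] -> 12 lines: zvwc izgwp srbcp awi lwb xsp qlh jjj han zge nefjn sxjjq
Hunk 2: at line 5 remove [qlh] add [gisz,koeu,jina] -> 14 lines: zvwc izgwp srbcp awi lwb xsp gisz koeu jina jjj han zge nefjn sxjjq
Hunk 3: at line 7 remove [jina,jjj] add [oue,cjda] -> 14 lines: zvwc izgwp srbcp awi lwb xsp gisz koeu oue cjda han zge nefjn sxjjq
Hunk 4: at line 6 remove [koeu,oue] add [iljpw,ohy] -> 14 lines: zvwc izgwp srbcp awi lwb xsp gisz iljpw ohy cjda han zge nefjn sxjjq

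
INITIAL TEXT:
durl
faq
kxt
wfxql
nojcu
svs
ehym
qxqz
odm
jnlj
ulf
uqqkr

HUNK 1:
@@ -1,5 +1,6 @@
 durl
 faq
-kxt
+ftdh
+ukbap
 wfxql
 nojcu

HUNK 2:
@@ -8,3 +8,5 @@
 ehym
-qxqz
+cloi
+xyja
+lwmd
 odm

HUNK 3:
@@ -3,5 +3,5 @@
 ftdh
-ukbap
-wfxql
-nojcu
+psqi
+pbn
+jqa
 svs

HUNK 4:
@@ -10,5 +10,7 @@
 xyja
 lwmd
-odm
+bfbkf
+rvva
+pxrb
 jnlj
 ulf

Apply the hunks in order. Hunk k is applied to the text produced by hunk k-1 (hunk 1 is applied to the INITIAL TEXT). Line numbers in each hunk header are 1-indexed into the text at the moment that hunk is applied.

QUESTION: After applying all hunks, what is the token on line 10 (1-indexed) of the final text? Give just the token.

Answer: xyja

Derivation:
Hunk 1: at line 1 remove [kxt] add [ftdh,ukbap] -> 13 lines: durl faq ftdh ukbap wfxql nojcu svs ehym qxqz odm jnlj ulf uqqkr
Hunk 2: at line 8 remove [qxqz] add [cloi,xyja,lwmd] -> 15 lines: durl faq ftdh ukbap wfxql nojcu svs ehym cloi xyja lwmd odm jnlj ulf uqqkr
Hunk 3: at line 3 remove [ukbap,wfxql,nojcu] add [psqi,pbn,jqa] -> 15 lines: durl faq ftdh psqi pbn jqa svs ehym cloi xyja lwmd odm jnlj ulf uqqkr
Hunk 4: at line 10 remove [odm] add [bfbkf,rvva,pxrb] -> 17 lines: durl faq ftdh psqi pbn jqa svs ehym cloi xyja lwmd bfbkf rvva pxrb jnlj ulf uqqkr
Final line 10: xyja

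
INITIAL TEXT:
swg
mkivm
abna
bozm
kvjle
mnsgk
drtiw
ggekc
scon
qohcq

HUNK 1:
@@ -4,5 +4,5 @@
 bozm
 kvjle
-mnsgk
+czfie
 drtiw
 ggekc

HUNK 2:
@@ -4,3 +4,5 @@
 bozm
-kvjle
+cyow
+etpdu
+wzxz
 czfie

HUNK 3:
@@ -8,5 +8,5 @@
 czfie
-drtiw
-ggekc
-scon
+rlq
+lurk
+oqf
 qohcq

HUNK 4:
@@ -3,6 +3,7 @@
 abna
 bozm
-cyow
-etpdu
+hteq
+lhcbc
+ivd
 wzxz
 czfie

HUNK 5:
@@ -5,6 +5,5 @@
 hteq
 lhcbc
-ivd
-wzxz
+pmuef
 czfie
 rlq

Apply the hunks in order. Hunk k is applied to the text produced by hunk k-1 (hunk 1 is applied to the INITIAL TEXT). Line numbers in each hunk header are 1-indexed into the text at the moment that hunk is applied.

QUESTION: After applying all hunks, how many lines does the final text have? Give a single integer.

Hunk 1: at line 4 remove [mnsgk] add [czfie] -> 10 lines: swg mkivm abna bozm kvjle czfie drtiw ggekc scon qohcq
Hunk 2: at line 4 remove [kvjle] add [cyow,etpdu,wzxz] -> 12 lines: swg mkivm abna bozm cyow etpdu wzxz czfie drtiw ggekc scon qohcq
Hunk 3: at line 8 remove [drtiw,ggekc,scon] add [rlq,lurk,oqf] -> 12 lines: swg mkivm abna bozm cyow etpdu wzxz czfie rlq lurk oqf qohcq
Hunk 4: at line 3 remove [cyow,etpdu] add [hteq,lhcbc,ivd] -> 13 lines: swg mkivm abna bozm hteq lhcbc ivd wzxz czfie rlq lurk oqf qohcq
Hunk 5: at line 5 remove [ivd,wzxz] add [pmuef] -> 12 lines: swg mkivm abna bozm hteq lhcbc pmuef czfie rlq lurk oqf qohcq
Final line count: 12

Answer: 12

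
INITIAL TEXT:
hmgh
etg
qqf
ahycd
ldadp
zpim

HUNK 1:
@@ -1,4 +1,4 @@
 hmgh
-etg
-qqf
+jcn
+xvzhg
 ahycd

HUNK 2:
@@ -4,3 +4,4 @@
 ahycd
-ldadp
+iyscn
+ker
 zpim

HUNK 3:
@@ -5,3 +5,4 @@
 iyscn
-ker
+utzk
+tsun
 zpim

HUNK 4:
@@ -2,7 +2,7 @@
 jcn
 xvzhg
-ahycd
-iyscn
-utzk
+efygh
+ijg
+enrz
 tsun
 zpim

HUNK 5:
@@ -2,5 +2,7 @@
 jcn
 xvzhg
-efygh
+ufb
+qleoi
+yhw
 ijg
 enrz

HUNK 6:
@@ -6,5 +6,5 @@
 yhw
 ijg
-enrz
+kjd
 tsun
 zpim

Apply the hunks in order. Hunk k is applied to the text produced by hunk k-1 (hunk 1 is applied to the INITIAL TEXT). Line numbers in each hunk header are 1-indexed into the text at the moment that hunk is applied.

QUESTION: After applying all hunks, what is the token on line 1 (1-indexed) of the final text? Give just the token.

Hunk 1: at line 1 remove [etg,qqf] add [jcn,xvzhg] -> 6 lines: hmgh jcn xvzhg ahycd ldadp zpim
Hunk 2: at line 4 remove [ldadp] add [iyscn,ker] -> 7 lines: hmgh jcn xvzhg ahycd iyscn ker zpim
Hunk 3: at line 5 remove [ker] add [utzk,tsun] -> 8 lines: hmgh jcn xvzhg ahycd iyscn utzk tsun zpim
Hunk 4: at line 2 remove [ahycd,iyscn,utzk] add [efygh,ijg,enrz] -> 8 lines: hmgh jcn xvzhg efygh ijg enrz tsun zpim
Hunk 5: at line 2 remove [efygh] add [ufb,qleoi,yhw] -> 10 lines: hmgh jcn xvzhg ufb qleoi yhw ijg enrz tsun zpim
Hunk 6: at line 6 remove [enrz] add [kjd] -> 10 lines: hmgh jcn xvzhg ufb qleoi yhw ijg kjd tsun zpim
Final line 1: hmgh

Answer: hmgh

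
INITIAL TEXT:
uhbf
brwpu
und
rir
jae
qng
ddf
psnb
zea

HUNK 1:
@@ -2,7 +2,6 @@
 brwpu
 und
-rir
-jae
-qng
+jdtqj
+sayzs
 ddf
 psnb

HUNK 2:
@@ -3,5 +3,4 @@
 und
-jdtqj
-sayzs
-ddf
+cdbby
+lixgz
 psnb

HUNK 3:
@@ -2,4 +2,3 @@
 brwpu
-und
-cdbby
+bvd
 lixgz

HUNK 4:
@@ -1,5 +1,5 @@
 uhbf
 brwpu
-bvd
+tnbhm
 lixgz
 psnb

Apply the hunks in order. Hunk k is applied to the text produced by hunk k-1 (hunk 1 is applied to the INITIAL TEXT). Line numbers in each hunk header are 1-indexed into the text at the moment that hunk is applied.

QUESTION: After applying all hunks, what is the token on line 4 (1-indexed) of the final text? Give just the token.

Answer: lixgz

Derivation:
Hunk 1: at line 2 remove [rir,jae,qng] add [jdtqj,sayzs] -> 8 lines: uhbf brwpu und jdtqj sayzs ddf psnb zea
Hunk 2: at line 3 remove [jdtqj,sayzs,ddf] add [cdbby,lixgz] -> 7 lines: uhbf brwpu und cdbby lixgz psnb zea
Hunk 3: at line 2 remove [und,cdbby] add [bvd] -> 6 lines: uhbf brwpu bvd lixgz psnb zea
Hunk 4: at line 1 remove [bvd] add [tnbhm] -> 6 lines: uhbf brwpu tnbhm lixgz psnb zea
Final line 4: lixgz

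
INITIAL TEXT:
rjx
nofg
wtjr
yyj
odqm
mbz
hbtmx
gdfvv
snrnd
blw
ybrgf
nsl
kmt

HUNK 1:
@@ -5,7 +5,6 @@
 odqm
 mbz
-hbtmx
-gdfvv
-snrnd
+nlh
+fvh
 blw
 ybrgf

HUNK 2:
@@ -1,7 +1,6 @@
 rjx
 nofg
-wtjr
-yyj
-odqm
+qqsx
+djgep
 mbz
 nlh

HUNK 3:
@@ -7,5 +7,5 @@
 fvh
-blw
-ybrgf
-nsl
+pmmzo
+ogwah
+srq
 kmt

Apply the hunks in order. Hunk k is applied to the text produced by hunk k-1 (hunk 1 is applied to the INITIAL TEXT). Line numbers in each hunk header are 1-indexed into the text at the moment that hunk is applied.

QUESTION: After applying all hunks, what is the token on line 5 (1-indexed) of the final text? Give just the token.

Answer: mbz

Derivation:
Hunk 1: at line 5 remove [hbtmx,gdfvv,snrnd] add [nlh,fvh] -> 12 lines: rjx nofg wtjr yyj odqm mbz nlh fvh blw ybrgf nsl kmt
Hunk 2: at line 1 remove [wtjr,yyj,odqm] add [qqsx,djgep] -> 11 lines: rjx nofg qqsx djgep mbz nlh fvh blw ybrgf nsl kmt
Hunk 3: at line 7 remove [blw,ybrgf,nsl] add [pmmzo,ogwah,srq] -> 11 lines: rjx nofg qqsx djgep mbz nlh fvh pmmzo ogwah srq kmt
Final line 5: mbz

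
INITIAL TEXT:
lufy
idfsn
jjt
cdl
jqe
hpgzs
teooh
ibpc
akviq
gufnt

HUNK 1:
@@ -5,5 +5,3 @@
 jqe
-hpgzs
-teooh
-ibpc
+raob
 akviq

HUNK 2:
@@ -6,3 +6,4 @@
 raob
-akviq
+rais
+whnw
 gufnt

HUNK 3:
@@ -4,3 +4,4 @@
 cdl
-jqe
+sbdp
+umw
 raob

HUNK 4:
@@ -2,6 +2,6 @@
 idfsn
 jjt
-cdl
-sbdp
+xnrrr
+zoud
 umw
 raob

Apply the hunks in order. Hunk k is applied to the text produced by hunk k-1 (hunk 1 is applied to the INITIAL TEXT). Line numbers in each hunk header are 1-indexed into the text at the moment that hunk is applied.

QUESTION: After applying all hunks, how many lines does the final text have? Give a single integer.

Hunk 1: at line 5 remove [hpgzs,teooh,ibpc] add [raob] -> 8 lines: lufy idfsn jjt cdl jqe raob akviq gufnt
Hunk 2: at line 6 remove [akviq] add [rais,whnw] -> 9 lines: lufy idfsn jjt cdl jqe raob rais whnw gufnt
Hunk 3: at line 4 remove [jqe] add [sbdp,umw] -> 10 lines: lufy idfsn jjt cdl sbdp umw raob rais whnw gufnt
Hunk 4: at line 2 remove [cdl,sbdp] add [xnrrr,zoud] -> 10 lines: lufy idfsn jjt xnrrr zoud umw raob rais whnw gufnt
Final line count: 10

Answer: 10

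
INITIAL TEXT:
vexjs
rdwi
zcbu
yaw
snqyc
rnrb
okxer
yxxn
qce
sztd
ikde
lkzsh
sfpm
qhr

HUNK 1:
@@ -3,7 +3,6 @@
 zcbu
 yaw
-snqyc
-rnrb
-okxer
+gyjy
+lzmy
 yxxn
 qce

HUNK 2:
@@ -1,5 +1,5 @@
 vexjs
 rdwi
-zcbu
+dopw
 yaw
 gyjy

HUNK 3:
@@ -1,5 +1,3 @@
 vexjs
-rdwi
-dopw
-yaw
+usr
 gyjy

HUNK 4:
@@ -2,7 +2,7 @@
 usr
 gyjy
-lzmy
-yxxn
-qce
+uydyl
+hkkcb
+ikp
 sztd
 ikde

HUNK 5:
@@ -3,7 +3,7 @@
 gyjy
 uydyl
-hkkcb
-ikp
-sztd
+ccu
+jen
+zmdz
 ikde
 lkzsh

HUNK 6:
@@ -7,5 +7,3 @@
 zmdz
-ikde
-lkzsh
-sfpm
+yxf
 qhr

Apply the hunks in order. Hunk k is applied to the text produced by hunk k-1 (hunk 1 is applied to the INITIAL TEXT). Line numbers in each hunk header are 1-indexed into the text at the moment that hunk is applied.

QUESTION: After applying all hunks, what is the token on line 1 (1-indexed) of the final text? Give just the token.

Answer: vexjs

Derivation:
Hunk 1: at line 3 remove [snqyc,rnrb,okxer] add [gyjy,lzmy] -> 13 lines: vexjs rdwi zcbu yaw gyjy lzmy yxxn qce sztd ikde lkzsh sfpm qhr
Hunk 2: at line 1 remove [zcbu] add [dopw] -> 13 lines: vexjs rdwi dopw yaw gyjy lzmy yxxn qce sztd ikde lkzsh sfpm qhr
Hunk 3: at line 1 remove [rdwi,dopw,yaw] add [usr] -> 11 lines: vexjs usr gyjy lzmy yxxn qce sztd ikde lkzsh sfpm qhr
Hunk 4: at line 2 remove [lzmy,yxxn,qce] add [uydyl,hkkcb,ikp] -> 11 lines: vexjs usr gyjy uydyl hkkcb ikp sztd ikde lkzsh sfpm qhr
Hunk 5: at line 3 remove [hkkcb,ikp,sztd] add [ccu,jen,zmdz] -> 11 lines: vexjs usr gyjy uydyl ccu jen zmdz ikde lkzsh sfpm qhr
Hunk 6: at line 7 remove [ikde,lkzsh,sfpm] add [yxf] -> 9 lines: vexjs usr gyjy uydyl ccu jen zmdz yxf qhr
Final line 1: vexjs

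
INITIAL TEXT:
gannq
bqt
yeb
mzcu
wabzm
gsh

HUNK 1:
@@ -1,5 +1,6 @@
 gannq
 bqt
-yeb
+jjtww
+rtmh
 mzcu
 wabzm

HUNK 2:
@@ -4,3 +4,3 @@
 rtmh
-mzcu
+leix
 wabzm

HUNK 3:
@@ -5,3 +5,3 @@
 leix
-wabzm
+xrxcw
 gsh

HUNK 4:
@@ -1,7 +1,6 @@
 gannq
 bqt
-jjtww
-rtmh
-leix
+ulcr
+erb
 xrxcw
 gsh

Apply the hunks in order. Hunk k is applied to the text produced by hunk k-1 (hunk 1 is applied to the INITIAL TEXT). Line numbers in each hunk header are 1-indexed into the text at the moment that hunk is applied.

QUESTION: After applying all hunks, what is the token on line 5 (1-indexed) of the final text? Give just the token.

Answer: xrxcw

Derivation:
Hunk 1: at line 1 remove [yeb] add [jjtww,rtmh] -> 7 lines: gannq bqt jjtww rtmh mzcu wabzm gsh
Hunk 2: at line 4 remove [mzcu] add [leix] -> 7 lines: gannq bqt jjtww rtmh leix wabzm gsh
Hunk 3: at line 5 remove [wabzm] add [xrxcw] -> 7 lines: gannq bqt jjtww rtmh leix xrxcw gsh
Hunk 4: at line 1 remove [jjtww,rtmh,leix] add [ulcr,erb] -> 6 lines: gannq bqt ulcr erb xrxcw gsh
Final line 5: xrxcw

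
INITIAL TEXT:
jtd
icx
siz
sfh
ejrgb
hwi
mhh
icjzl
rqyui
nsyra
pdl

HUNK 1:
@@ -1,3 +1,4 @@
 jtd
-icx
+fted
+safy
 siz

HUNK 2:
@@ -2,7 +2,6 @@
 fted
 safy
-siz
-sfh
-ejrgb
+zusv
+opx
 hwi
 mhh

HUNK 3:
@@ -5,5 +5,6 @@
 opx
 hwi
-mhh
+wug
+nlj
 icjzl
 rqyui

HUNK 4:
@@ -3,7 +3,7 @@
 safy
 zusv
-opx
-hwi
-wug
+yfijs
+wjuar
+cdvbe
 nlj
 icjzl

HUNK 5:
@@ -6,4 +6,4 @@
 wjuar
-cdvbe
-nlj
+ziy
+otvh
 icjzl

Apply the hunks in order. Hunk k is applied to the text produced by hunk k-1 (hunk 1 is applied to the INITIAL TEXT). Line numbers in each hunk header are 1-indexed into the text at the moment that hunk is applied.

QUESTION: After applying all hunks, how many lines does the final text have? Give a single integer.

Hunk 1: at line 1 remove [icx] add [fted,safy] -> 12 lines: jtd fted safy siz sfh ejrgb hwi mhh icjzl rqyui nsyra pdl
Hunk 2: at line 2 remove [siz,sfh,ejrgb] add [zusv,opx] -> 11 lines: jtd fted safy zusv opx hwi mhh icjzl rqyui nsyra pdl
Hunk 3: at line 5 remove [mhh] add [wug,nlj] -> 12 lines: jtd fted safy zusv opx hwi wug nlj icjzl rqyui nsyra pdl
Hunk 4: at line 3 remove [opx,hwi,wug] add [yfijs,wjuar,cdvbe] -> 12 lines: jtd fted safy zusv yfijs wjuar cdvbe nlj icjzl rqyui nsyra pdl
Hunk 5: at line 6 remove [cdvbe,nlj] add [ziy,otvh] -> 12 lines: jtd fted safy zusv yfijs wjuar ziy otvh icjzl rqyui nsyra pdl
Final line count: 12

Answer: 12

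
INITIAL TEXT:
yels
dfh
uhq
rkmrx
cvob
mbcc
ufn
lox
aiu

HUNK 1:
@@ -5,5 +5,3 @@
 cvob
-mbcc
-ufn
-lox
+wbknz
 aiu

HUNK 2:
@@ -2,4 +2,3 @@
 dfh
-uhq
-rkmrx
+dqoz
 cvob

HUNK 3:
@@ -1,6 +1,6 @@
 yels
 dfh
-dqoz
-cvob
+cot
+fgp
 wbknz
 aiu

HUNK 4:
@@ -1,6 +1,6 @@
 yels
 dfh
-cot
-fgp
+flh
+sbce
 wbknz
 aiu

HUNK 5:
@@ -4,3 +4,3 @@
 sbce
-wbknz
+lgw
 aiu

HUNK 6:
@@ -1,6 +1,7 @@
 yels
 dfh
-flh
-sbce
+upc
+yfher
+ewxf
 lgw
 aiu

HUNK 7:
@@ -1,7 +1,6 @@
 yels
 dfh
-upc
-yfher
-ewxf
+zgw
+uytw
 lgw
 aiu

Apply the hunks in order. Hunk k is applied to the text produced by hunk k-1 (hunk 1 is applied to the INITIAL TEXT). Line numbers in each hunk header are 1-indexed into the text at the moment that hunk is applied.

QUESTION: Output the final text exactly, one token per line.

Answer: yels
dfh
zgw
uytw
lgw
aiu

Derivation:
Hunk 1: at line 5 remove [mbcc,ufn,lox] add [wbknz] -> 7 lines: yels dfh uhq rkmrx cvob wbknz aiu
Hunk 2: at line 2 remove [uhq,rkmrx] add [dqoz] -> 6 lines: yels dfh dqoz cvob wbknz aiu
Hunk 3: at line 1 remove [dqoz,cvob] add [cot,fgp] -> 6 lines: yels dfh cot fgp wbknz aiu
Hunk 4: at line 1 remove [cot,fgp] add [flh,sbce] -> 6 lines: yels dfh flh sbce wbknz aiu
Hunk 5: at line 4 remove [wbknz] add [lgw] -> 6 lines: yels dfh flh sbce lgw aiu
Hunk 6: at line 1 remove [flh,sbce] add [upc,yfher,ewxf] -> 7 lines: yels dfh upc yfher ewxf lgw aiu
Hunk 7: at line 1 remove [upc,yfher,ewxf] add [zgw,uytw] -> 6 lines: yels dfh zgw uytw lgw aiu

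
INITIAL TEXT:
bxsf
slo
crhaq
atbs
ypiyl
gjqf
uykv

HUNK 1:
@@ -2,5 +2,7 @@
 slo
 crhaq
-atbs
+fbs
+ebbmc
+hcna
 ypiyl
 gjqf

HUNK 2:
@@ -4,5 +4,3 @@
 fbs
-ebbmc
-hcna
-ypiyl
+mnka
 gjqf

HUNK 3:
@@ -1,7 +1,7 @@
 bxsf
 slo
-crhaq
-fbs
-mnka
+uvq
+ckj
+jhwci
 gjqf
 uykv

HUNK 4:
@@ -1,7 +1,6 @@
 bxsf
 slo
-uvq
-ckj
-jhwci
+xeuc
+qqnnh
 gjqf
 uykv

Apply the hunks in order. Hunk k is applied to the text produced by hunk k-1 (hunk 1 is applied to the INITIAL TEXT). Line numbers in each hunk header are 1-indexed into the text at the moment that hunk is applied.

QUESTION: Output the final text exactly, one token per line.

Hunk 1: at line 2 remove [atbs] add [fbs,ebbmc,hcna] -> 9 lines: bxsf slo crhaq fbs ebbmc hcna ypiyl gjqf uykv
Hunk 2: at line 4 remove [ebbmc,hcna,ypiyl] add [mnka] -> 7 lines: bxsf slo crhaq fbs mnka gjqf uykv
Hunk 3: at line 1 remove [crhaq,fbs,mnka] add [uvq,ckj,jhwci] -> 7 lines: bxsf slo uvq ckj jhwci gjqf uykv
Hunk 4: at line 1 remove [uvq,ckj,jhwci] add [xeuc,qqnnh] -> 6 lines: bxsf slo xeuc qqnnh gjqf uykv

Answer: bxsf
slo
xeuc
qqnnh
gjqf
uykv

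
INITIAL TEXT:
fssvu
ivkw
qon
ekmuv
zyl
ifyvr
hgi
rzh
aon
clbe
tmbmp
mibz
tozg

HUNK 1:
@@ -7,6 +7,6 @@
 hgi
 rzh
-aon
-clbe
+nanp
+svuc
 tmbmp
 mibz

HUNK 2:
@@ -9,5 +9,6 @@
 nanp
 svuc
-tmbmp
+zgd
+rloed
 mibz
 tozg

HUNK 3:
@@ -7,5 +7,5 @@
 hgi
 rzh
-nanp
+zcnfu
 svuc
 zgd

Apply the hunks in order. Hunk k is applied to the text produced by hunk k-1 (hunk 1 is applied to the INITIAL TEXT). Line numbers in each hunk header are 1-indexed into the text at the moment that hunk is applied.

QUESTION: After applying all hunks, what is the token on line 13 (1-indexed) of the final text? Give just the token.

Hunk 1: at line 7 remove [aon,clbe] add [nanp,svuc] -> 13 lines: fssvu ivkw qon ekmuv zyl ifyvr hgi rzh nanp svuc tmbmp mibz tozg
Hunk 2: at line 9 remove [tmbmp] add [zgd,rloed] -> 14 lines: fssvu ivkw qon ekmuv zyl ifyvr hgi rzh nanp svuc zgd rloed mibz tozg
Hunk 3: at line 7 remove [nanp] add [zcnfu] -> 14 lines: fssvu ivkw qon ekmuv zyl ifyvr hgi rzh zcnfu svuc zgd rloed mibz tozg
Final line 13: mibz

Answer: mibz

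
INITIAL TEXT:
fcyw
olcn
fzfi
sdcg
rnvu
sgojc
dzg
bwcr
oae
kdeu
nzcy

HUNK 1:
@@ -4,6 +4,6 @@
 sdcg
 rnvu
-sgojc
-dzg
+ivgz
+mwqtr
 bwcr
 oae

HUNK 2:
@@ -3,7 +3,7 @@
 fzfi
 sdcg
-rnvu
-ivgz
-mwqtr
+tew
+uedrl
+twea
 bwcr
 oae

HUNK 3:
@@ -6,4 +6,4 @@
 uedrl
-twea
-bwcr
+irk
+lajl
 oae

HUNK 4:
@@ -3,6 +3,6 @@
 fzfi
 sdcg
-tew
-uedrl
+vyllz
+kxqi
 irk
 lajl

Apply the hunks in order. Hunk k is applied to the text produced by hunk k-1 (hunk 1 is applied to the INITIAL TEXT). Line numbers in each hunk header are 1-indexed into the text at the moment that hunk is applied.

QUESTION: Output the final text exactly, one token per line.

Hunk 1: at line 4 remove [sgojc,dzg] add [ivgz,mwqtr] -> 11 lines: fcyw olcn fzfi sdcg rnvu ivgz mwqtr bwcr oae kdeu nzcy
Hunk 2: at line 3 remove [rnvu,ivgz,mwqtr] add [tew,uedrl,twea] -> 11 lines: fcyw olcn fzfi sdcg tew uedrl twea bwcr oae kdeu nzcy
Hunk 3: at line 6 remove [twea,bwcr] add [irk,lajl] -> 11 lines: fcyw olcn fzfi sdcg tew uedrl irk lajl oae kdeu nzcy
Hunk 4: at line 3 remove [tew,uedrl] add [vyllz,kxqi] -> 11 lines: fcyw olcn fzfi sdcg vyllz kxqi irk lajl oae kdeu nzcy

Answer: fcyw
olcn
fzfi
sdcg
vyllz
kxqi
irk
lajl
oae
kdeu
nzcy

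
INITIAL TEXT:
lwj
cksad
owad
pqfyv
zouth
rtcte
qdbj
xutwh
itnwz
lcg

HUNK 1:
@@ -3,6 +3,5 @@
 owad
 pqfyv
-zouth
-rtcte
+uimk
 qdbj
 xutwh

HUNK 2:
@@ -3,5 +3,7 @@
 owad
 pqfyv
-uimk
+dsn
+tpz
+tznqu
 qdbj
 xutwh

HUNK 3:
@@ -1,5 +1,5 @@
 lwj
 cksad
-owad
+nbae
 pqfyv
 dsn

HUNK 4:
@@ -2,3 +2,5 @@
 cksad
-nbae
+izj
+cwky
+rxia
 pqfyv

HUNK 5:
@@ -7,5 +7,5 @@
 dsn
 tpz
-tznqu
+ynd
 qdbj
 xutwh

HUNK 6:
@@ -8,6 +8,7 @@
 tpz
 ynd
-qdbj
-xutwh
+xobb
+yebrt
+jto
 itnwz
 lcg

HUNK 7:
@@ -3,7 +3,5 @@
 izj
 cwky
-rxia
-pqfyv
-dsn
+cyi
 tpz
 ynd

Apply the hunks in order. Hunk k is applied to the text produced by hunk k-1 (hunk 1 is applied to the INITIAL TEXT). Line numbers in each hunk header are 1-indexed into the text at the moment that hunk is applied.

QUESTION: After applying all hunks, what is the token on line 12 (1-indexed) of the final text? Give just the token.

Answer: lcg

Derivation:
Hunk 1: at line 3 remove [zouth,rtcte] add [uimk] -> 9 lines: lwj cksad owad pqfyv uimk qdbj xutwh itnwz lcg
Hunk 2: at line 3 remove [uimk] add [dsn,tpz,tznqu] -> 11 lines: lwj cksad owad pqfyv dsn tpz tznqu qdbj xutwh itnwz lcg
Hunk 3: at line 1 remove [owad] add [nbae] -> 11 lines: lwj cksad nbae pqfyv dsn tpz tznqu qdbj xutwh itnwz lcg
Hunk 4: at line 2 remove [nbae] add [izj,cwky,rxia] -> 13 lines: lwj cksad izj cwky rxia pqfyv dsn tpz tznqu qdbj xutwh itnwz lcg
Hunk 5: at line 7 remove [tznqu] add [ynd] -> 13 lines: lwj cksad izj cwky rxia pqfyv dsn tpz ynd qdbj xutwh itnwz lcg
Hunk 6: at line 8 remove [qdbj,xutwh] add [xobb,yebrt,jto] -> 14 lines: lwj cksad izj cwky rxia pqfyv dsn tpz ynd xobb yebrt jto itnwz lcg
Hunk 7: at line 3 remove [rxia,pqfyv,dsn] add [cyi] -> 12 lines: lwj cksad izj cwky cyi tpz ynd xobb yebrt jto itnwz lcg
Final line 12: lcg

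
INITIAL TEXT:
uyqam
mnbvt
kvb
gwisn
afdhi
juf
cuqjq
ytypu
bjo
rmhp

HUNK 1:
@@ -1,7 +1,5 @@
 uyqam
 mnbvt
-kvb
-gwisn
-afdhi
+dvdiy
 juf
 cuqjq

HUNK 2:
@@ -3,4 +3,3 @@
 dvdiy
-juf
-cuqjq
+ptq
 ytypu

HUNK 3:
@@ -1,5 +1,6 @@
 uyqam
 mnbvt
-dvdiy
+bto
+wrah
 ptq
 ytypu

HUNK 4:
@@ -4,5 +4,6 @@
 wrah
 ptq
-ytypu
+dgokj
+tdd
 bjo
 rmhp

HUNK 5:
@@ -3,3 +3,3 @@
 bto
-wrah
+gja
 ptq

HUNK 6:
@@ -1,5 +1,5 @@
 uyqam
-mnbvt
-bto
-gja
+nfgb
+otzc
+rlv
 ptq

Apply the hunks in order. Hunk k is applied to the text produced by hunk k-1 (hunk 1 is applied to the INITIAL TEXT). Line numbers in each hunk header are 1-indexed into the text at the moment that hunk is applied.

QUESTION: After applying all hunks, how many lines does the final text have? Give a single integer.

Hunk 1: at line 1 remove [kvb,gwisn,afdhi] add [dvdiy] -> 8 lines: uyqam mnbvt dvdiy juf cuqjq ytypu bjo rmhp
Hunk 2: at line 3 remove [juf,cuqjq] add [ptq] -> 7 lines: uyqam mnbvt dvdiy ptq ytypu bjo rmhp
Hunk 3: at line 1 remove [dvdiy] add [bto,wrah] -> 8 lines: uyqam mnbvt bto wrah ptq ytypu bjo rmhp
Hunk 4: at line 4 remove [ytypu] add [dgokj,tdd] -> 9 lines: uyqam mnbvt bto wrah ptq dgokj tdd bjo rmhp
Hunk 5: at line 3 remove [wrah] add [gja] -> 9 lines: uyqam mnbvt bto gja ptq dgokj tdd bjo rmhp
Hunk 6: at line 1 remove [mnbvt,bto,gja] add [nfgb,otzc,rlv] -> 9 lines: uyqam nfgb otzc rlv ptq dgokj tdd bjo rmhp
Final line count: 9

Answer: 9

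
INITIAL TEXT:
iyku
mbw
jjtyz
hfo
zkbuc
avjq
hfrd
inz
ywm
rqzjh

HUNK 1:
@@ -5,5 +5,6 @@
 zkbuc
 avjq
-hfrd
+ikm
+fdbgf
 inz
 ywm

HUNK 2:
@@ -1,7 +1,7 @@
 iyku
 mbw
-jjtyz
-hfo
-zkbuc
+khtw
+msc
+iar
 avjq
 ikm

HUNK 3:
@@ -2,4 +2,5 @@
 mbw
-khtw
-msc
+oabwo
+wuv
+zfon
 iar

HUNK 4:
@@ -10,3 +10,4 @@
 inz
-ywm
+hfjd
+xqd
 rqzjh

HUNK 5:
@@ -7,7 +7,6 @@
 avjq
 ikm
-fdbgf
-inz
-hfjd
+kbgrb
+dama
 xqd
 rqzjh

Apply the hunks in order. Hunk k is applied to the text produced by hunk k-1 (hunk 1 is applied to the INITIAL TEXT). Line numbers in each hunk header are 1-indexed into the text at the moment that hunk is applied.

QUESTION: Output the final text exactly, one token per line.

Answer: iyku
mbw
oabwo
wuv
zfon
iar
avjq
ikm
kbgrb
dama
xqd
rqzjh

Derivation:
Hunk 1: at line 5 remove [hfrd] add [ikm,fdbgf] -> 11 lines: iyku mbw jjtyz hfo zkbuc avjq ikm fdbgf inz ywm rqzjh
Hunk 2: at line 1 remove [jjtyz,hfo,zkbuc] add [khtw,msc,iar] -> 11 lines: iyku mbw khtw msc iar avjq ikm fdbgf inz ywm rqzjh
Hunk 3: at line 2 remove [khtw,msc] add [oabwo,wuv,zfon] -> 12 lines: iyku mbw oabwo wuv zfon iar avjq ikm fdbgf inz ywm rqzjh
Hunk 4: at line 10 remove [ywm] add [hfjd,xqd] -> 13 lines: iyku mbw oabwo wuv zfon iar avjq ikm fdbgf inz hfjd xqd rqzjh
Hunk 5: at line 7 remove [fdbgf,inz,hfjd] add [kbgrb,dama] -> 12 lines: iyku mbw oabwo wuv zfon iar avjq ikm kbgrb dama xqd rqzjh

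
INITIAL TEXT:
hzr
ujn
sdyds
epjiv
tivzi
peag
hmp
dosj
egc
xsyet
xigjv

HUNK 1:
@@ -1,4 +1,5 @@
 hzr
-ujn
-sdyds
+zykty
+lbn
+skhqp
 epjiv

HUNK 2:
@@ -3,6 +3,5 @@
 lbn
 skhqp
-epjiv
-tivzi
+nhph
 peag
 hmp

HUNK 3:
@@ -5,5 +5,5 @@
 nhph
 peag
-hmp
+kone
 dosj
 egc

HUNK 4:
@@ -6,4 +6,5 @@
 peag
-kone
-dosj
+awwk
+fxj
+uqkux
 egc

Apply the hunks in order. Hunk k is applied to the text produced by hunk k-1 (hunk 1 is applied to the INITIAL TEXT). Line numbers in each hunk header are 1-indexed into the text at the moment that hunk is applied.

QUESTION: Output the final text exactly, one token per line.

Hunk 1: at line 1 remove [ujn,sdyds] add [zykty,lbn,skhqp] -> 12 lines: hzr zykty lbn skhqp epjiv tivzi peag hmp dosj egc xsyet xigjv
Hunk 2: at line 3 remove [epjiv,tivzi] add [nhph] -> 11 lines: hzr zykty lbn skhqp nhph peag hmp dosj egc xsyet xigjv
Hunk 3: at line 5 remove [hmp] add [kone] -> 11 lines: hzr zykty lbn skhqp nhph peag kone dosj egc xsyet xigjv
Hunk 4: at line 6 remove [kone,dosj] add [awwk,fxj,uqkux] -> 12 lines: hzr zykty lbn skhqp nhph peag awwk fxj uqkux egc xsyet xigjv

Answer: hzr
zykty
lbn
skhqp
nhph
peag
awwk
fxj
uqkux
egc
xsyet
xigjv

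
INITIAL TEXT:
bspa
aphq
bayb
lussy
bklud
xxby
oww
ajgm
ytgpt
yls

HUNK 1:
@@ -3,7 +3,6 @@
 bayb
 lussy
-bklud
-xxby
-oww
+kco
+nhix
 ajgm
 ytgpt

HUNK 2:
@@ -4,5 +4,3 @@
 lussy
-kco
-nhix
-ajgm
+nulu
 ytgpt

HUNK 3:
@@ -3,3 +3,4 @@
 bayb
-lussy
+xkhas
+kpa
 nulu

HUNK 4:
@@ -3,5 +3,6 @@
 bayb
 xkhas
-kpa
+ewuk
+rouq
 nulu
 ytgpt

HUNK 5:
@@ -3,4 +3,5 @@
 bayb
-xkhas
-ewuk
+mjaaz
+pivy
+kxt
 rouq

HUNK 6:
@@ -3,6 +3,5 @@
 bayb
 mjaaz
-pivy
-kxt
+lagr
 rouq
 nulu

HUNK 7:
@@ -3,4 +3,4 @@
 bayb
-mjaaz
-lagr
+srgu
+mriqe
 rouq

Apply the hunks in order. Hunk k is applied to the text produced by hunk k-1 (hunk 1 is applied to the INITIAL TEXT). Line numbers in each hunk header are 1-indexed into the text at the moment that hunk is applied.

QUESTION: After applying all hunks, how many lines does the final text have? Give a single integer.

Answer: 9

Derivation:
Hunk 1: at line 3 remove [bklud,xxby,oww] add [kco,nhix] -> 9 lines: bspa aphq bayb lussy kco nhix ajgm ytgpt yls
Hunk 2: at line 4 remove [kco,nhix,ajgm] add [nulu] -> 7 lines: bspa aphq bayb lussy nulu ytgpt yls
Hunk 3: at line 3 remove [lussy] add [xkhas,kpa] -> 8 lines: bspa aphq bayb xkhas kpa nulu ytgpt yls
Hunk 4: at line 3 remove [kpa] add [ewuk,rouq] -> 9 lines: bspa aphq bayb xkhas ewuk rouq nulu ytgpt yls
Hunk 5: at line 3 remove [xkhas,ewuk] add [mjaaz,pivy,kxt] -> 10 lines: bspa aphq bayb mjaaz pivy kxt rouq nulu ytgpt yls
Hunk 6: at line 3 remove [pivy,kxt] add [lagr] -> 9 lines: bspa aphq bayb mjaaz lagr rouq nulu ytgpt yls
Hunk 7: at line 3 remove [mjaaz,lagr] add [srgu,mriqe] -> 9 lines: bspa aphq bayb srgu mriqe rouq nulu ytgpt yls
Final line count: 9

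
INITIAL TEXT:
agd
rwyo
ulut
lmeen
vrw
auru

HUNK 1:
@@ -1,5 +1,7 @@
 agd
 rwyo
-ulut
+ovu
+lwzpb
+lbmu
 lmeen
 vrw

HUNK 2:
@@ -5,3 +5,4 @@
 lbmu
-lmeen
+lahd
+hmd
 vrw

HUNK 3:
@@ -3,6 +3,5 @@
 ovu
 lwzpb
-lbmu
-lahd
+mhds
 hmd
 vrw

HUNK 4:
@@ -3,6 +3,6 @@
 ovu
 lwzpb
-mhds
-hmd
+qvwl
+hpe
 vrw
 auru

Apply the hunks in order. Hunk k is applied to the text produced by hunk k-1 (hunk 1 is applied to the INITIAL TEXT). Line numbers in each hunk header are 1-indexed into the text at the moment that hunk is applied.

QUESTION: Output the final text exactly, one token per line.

Hunk 1: at line 1 remove [ulut] add [ovu,lwzpb,lbmu] -> 8 lines: agd rwyo ovu lwzpb lbmu lmeen vrw auru
Hunk 2: at line 5 remove [lmeen] add [lahd,hmd] -> 9 lines: agd rwyo ovu lwzpb lbmu lahd hmd vrw auru
Hunk 3: at line 3 remove [lbmu,lahd] add [mhds] -> 8 lines: agd rwyo ovu lwzpb mhds hmd vrw auru
Hunk 4: at line 3 remove [mhds,hmd] add [qvwl,hpe] -> 8 lines: agd rwyo ovu lwzpb qvwl hpe vrw auru

Answer: agd
rwyo
ovu
lwzpb
qvwl
hpe
vrw
auru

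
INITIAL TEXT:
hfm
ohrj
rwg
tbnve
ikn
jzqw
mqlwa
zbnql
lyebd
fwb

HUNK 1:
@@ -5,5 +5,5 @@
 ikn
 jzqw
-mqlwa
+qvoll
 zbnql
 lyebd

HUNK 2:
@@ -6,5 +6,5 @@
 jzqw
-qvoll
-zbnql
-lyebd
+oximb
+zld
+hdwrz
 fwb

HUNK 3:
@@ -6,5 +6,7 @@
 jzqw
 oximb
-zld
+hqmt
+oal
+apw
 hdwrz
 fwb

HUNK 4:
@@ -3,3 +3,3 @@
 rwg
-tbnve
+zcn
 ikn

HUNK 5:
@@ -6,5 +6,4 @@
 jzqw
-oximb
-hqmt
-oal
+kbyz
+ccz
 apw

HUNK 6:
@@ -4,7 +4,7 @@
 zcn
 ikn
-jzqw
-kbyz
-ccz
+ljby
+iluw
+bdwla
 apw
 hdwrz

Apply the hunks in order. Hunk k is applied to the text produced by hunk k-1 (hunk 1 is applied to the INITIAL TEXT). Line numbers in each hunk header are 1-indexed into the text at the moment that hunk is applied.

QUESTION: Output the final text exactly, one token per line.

Answer: hfm
ohrj
rwg
zcn
ikn
ljby
iluw
bdwla
apw
hdwrz
fwb

Derivation:
Hunk 1: at line 5 remove [mqlwa] add [qvoll] -> 10 lines: hfm ohrj rwg tbnve ikn jzqw qvoll zbnql lyebd fwb
Hunk 2: at line 6 remove [qvoll,zbnql,lyebd] add [oximb,zld,hdwrz] -> 10 lines: hfm ohrj rwg tbnve ikn jzqw oximb zld hdwrz fwb
Hunk 3: at line 6 remove [zld] add [hqmt,oal,apw] -> 12 lines: hfm ohrj rwg tbnve ikn jzqw oximb hqmt oal apw hdwrz fwb
Hunk 4: at line 3 remove [tbnve] add [zcn] -> 12 lines: hfm ohrj rwg zcn ikn jzqw oximb hqmt oal apw hdwrz fwb
Hunk 5: at line 6 remove [oximb,hqmt,oal] add [kbyz,ccz] -> 11 lines: hfm ohrj rwg zcn ikn jzqw kbyz ccz apw hdwrz fwb
Hunk 6: at line 4 remove [jzqw,kbyz,ccz] add [ljby,iluw,bdwla] -> 11 lines: hfm ohrj rwg zcn ikn ljby iluw bdwla apw hdwrz fwb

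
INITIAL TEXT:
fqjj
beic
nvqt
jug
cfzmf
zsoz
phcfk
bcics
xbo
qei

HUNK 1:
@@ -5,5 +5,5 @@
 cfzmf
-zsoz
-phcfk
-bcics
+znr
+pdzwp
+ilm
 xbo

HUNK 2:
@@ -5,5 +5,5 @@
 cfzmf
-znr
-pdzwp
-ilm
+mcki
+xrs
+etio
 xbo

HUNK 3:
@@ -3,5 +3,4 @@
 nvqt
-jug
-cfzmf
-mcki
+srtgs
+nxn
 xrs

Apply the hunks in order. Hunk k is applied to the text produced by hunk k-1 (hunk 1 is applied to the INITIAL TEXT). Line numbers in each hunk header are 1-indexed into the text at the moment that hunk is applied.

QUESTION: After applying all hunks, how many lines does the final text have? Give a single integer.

Answer: 9

Derivation:
Hunk 1: at line 5 remove [zsoz,phcfk,bcics] add [znr,pdzwp,ilm] -> 10 lines: fqjj beic nvqt jug cfzmf znr pdzwp ilm xbo qei
Hunk 2: at line 5 remove [znr,pdzwp,ilm] add [mcki,xrs,etio] -> 10 lines: fqjj beic nvqt jug cfzmf mcki xrs etio xbo qei
Hunk 3: at line 3 remove [jug,cfzmf,mcki] add [srtgs,nxn] -> 9 lines: fqjj beic nvqt srtgs nxn xrs etio xbo qei
Final line count: 9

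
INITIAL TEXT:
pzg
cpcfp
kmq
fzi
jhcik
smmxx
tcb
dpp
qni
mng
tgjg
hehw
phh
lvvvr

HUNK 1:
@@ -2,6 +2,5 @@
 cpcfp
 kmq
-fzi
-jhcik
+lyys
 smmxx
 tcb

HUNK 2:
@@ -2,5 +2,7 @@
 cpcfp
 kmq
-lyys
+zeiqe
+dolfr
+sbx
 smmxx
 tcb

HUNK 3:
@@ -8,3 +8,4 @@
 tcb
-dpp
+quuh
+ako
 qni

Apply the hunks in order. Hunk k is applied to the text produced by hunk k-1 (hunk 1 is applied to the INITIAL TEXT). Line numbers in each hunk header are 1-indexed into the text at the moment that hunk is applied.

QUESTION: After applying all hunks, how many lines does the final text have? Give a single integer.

Hunk 1: at line 2 remove [fzi,jhcik] add [lyys] -> 13 lines: pzg cpcfp kmq lyys smmxx tcb dpp qni mng tgjg hehw phh lvvvr
Hunk 2: at line 2 remove [lyys] add [zeiqe,dolfr,sbx] -> 15 lines: pzg cpcfp kmq zeiqe dolfr sbx smmxx tcb dpp qni mng tgjg hehw phh lvvvr
Hunk 3: at line 8 remove [dpp] add [quuh,ako] -> 16 lines: pzg cpcfp kmq zeiqe dolfr sbx smmxx tcb quuh ako qni mng tgjg hehw phh lvvvr
Final line count: 16

Answer: 16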